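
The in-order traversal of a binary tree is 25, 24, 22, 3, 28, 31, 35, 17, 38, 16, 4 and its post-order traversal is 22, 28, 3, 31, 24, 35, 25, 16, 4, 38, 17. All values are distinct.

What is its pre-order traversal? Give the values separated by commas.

The last element of post-order is the root; it splits in-order into left and right subtrees.
Root 17: left subtree has 7 nodes {25, 24, 22, 3, 28, 31, 35}, right has 3 {38, 16, 4}.
  Root 25: left subtree has 0 nodes { }, right has 6 {24, 22, 3, 28, 31, 35}.
    Root 35: left subtree has 5 nodes {24, 22, 3, 28, 31}, right has 0 { }.
      Root 24: left subtree has 0 nodes { }, right has 4 {22, 3, 28, 31}.
        Root 31: left subtree has 3 nodes {22, 3, 28}, right has 0 { }.
          Root 3: left subtree has 1 node {22}, right has 1 {28}.
  Root 38: left subtree has 0 nodes { }, right has 2 {16, 4}.
    Root 4: left subtree has 1 node {16}, right has 0 { }.

17, 25, 35, 24, 31, 3, 22, 28, 38, 4, 16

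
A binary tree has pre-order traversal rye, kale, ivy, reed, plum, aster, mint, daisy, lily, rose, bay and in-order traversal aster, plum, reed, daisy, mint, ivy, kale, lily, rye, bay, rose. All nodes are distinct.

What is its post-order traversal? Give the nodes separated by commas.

The first element of pre-order is the root; it splits in-order into left and right subtrees.
Root rye: left subtree has 8 nodes {aster, plum, reed, daisy, mint, ivy, kale, lily}, right has 2 {bay, rose}.
  Root kale: left subtree has 6 nodes {aster, plum, reed, daisy, mint, ivy}, right has 1 {lily}.
    Root ivy: left subtree has 5 nodes {aster, plum, reed, daisy, mint}, right has 0 { }.
      Root reed: left subtree has 2 nodes {aster, plum}, right has 2 {daisy, mint}.
        Root plum: left subtree has 1 node {aster}, right has 0 { }.
        Root mint: left subtree has 1 node {daisy}, right has 0 { }.
  Root rose: left subtree has 1 node {bay}, right has 0 { }.

aster, plum, daisy, mint, reed, ivy, lily, kale, bay, rose, rye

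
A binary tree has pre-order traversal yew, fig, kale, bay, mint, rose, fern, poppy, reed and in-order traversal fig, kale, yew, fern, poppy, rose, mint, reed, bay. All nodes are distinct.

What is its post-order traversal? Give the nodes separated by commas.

The first element of pre-order is the root; it splits in-order into left and right subtrees.
Root yew: left subtree has 2 nodes {fig, kale}, right has 6 {fern, poppy, rose, mint, reed, bay}.
  Root fig: left subtree has 0 nodes { }, right has 1 {kale}.
  Root bay: left subtree has 5 nodes {fern, poppy, rose, mint, reed}, right has 0 { }.
    Root mint: left subtree has 3 nodes {fern, poppy, rose}, right has 1 {reed}.
      Root rose: left subtree has 2 nodes {fern, poppy}, right has 0 { }.
        Root fern: left subtree has 0 nodes { }, right has 1 {poppy}.

kale, fig, poppy, fern, rose, reed, mint, bay, yew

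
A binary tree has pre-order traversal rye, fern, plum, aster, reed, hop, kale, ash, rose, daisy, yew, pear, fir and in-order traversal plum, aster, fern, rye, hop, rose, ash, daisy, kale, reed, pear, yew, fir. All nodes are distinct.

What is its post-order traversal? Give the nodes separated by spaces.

The first element of pre-order is the root; it splits in-order into left and right subtrees.
Root rye: left subtree has 3 nodes {plum, aster, fern}, right has 9 {hop, rose, ash, daisy, kale, reed, pear, yew, fir}.
  Root fern: left subtree has 2 nodes {plum, aster}, right has 0 { }.
    Root plum: left subtree has 0 nodes { }, right has 1 {aster}.
  Root reed: left subtree has 5 nodes {hop, rose, ash, daisy, kale}, right has 3 {pear, yew, fir}.
    Root hop: left subtree has 0 nodes { }, right has 4 {rose, ash, daisy, kale}.
      Root kale: left subtree has 3 nodes {rose, ash, daisy}, right has 0 { }.
        Root ash: left subtree has 1 node {rose}, right has 1 {daisy}.
    Root yew: left subtree has 1 node {pear}, right has 1 {fir}.

aster plum fern rose daisy ash kale hop pear fir yew reed rye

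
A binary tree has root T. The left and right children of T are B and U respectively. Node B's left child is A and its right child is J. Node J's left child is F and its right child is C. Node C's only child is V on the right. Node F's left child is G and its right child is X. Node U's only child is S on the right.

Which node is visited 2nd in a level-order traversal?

Level-order visits nodes level by level from the root, left to right within each level.
Level 0: T
Level 1: B, U
Level 2: A, J, S
Level 3: F, C
Level 4: G, X, V
Full level-order sequence: T, B, U, A, J, S, F, C, G, X, V.

B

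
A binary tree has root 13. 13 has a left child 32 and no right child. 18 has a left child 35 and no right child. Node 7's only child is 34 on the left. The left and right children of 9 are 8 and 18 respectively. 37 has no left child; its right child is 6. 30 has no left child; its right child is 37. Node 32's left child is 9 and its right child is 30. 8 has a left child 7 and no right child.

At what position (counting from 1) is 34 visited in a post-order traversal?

Post-order visits the left subtree, then the right subtree, then the node.
At 13: go left to 32.
  At 32: go left to 9.
    At 9: go left to 8.
      At 8: go left to 7.
        At 7: go left to 34.
          34 is a leaf — visit 34.
        At 7: no right child.
        Visit 7.
      At 8: no right child.
      Visit 8.
    At 9: go right to 18.
      At 18: go left to 35.
        35 is a leaf — visit 35.
      At 18: no right child.
      Visit 18.
    Visit 9.
  At 32: go right to 30.
    At 30: no left child.
    At 30: go right to 37.
      At 37: no left child.
      At 37: go right to 6.
        6 is a leaf — visit 6.
      Visit 37.
    Visit 30.
  Visit 32.
At 13: no right child.
Visit 13.
Full post-order sequence: 34, 7, 8, 35, 18, 9, 6, 37, 30, 32, 13.

1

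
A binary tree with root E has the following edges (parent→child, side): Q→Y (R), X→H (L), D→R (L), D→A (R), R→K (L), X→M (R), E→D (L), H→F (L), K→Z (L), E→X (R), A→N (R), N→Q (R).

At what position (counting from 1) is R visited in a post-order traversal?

Post-order visits the left subtree, then the right subtree, then the node.
At E: go left to D.
  At D: go left to R.
    At R: go left to K.
      At K: go left to Z.
        Z is a leaf — visit Z.
      At K: no right child.
      Visit K.
    At R: no right child.
    Visit R.
  At D: go right to A.
    At A: no left child.
    At A: go right to N.
      At N: no left child.
      At N: go right to Q.
        At Q: no left child.
        At Q: go right to Y.
          Y is a leaf — visit Y.
        Visit Q.
      Visit N.
    Visit A.
  Visit D.
At E: go right to X.
  At X: go left to H.
    At H: go left to F.
      F is a leaf — visit F.
    At H: no right child.
    Visit H.
  At X: go right to M.
    M is a leaf — visit M.
  Visit X.
Visit E.
Full post-order sequence: Z, K, R, Y, Q, N, A, D, F, H, M, X, E.

3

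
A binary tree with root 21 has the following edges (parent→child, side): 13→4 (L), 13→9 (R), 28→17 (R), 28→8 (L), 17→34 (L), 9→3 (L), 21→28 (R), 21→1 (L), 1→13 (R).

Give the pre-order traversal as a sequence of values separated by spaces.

Pre-order visits the node, then its left subtree, then its right subtree.
Visit 21.
At 21: go left to 1.
  Visit 1.
  At 1: no left child.
  At 1: go right to 13.
    Visit 13.
    At 13: go left to 4.
      4 is a leaf — visit 4.
    At 13: go right to 9.
      Visit 9.
      At 9: go left to 3.
        3 is a leaf — visit 3.
      At 9: no right child.
At 21: go right to 28.
  Visit 28.
  At 28: go left to 8.
    8 is a leaf — visit 8.
  At 28: go right to 17.
    Visit 17.
    At 17: go left to 34.
      34 is a leaf — visit 34.
    At 17: no right child.

21 1 13 4 9 3 28 8 17 34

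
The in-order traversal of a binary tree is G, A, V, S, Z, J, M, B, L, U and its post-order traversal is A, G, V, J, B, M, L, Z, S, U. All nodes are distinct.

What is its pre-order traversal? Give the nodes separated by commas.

The last element of post-order is the root; it splits in-order into left and right subtrees.
Root U: left subtree has 9 nodes {G, A, V, S, Z, J, M, B, L}, right has 0 { }.
  Root S: left subtree has 3 nodes {G, A, V}, right has 5 {Z, J, M, B, L}.
    Root V: left subtree has 2 nodes {G, A}, right has 0 { }.
      Root G: left subtree has 0 nodes { }, right has 1 {A}.
    Root Z: left subtree has 0 nodes { }, right has 4 {J, M, B, L}.
      Root L: left subtree has 3 nodes {J, M, B}, right has 0 { }.
        Root M: left subtree has 1 node {J}, right has 1 {B}.

U, S, V, G, A, Z, L, M, J, B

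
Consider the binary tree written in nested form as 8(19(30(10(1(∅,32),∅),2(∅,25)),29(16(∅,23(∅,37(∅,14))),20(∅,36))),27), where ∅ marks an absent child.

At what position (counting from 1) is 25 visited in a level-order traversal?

11

Level-order visits nodes level by level from the root, left to right within each level.
Level 0: 8
Level 1: 19, 27
Level 2: 30, 29
Level 3: 10, 2, 16, 20
Level 4: 1, 25, 23, 36
Level 5: 32, 37
Level 6: 14
Full level-order sequence: 8, 19, 27, 30, 29, 10, 2, 16, 20, 1, 25, 23, 36, 32, 37, 14.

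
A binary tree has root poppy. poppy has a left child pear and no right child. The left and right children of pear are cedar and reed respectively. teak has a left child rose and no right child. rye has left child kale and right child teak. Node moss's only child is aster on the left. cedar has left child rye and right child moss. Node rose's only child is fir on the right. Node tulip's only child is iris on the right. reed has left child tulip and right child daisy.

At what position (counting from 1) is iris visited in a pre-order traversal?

Pre-order visits the node, then its left subtree, then its right subtree.
Visit poppy.
At poppy: go left to pear.
  Visit pear.
  At pear: go left to cedar.
    Visit cedar.
    At cedar: go left to rye.
      Visit rye.
      At rye: go left to kale.
        kale is a leaf — visit kale.
      At rye: go right to teak.
        Visit teak.
        At teak: go left to rose.
          Visit rose.
          At rose: no left child.
          At rose: go right to fir.
            fir is a leaf — visit fir.
        At teak: no right child.
    At cedar: go right to moss.
      Visit moss.
      At moss: go left to aster.
        aster is a leaf — visit aster.
      At moss: no right child.
  At pear: go right to reed.
    Visit reed.
    At reed: go left to tulip.
      Visit tulip.
      At tulip: no left child.
      At tulip: go right to iris.
        iris is a leaf — visit iris.
    At reed: go right to daisy.
      daisy is a leaf — visit daisy.
At poppy: no right child.
Full pre-order sequence: poppy, pear, cedar, rye, kale, teak, rose, fir, moss, aster, reed, tulip, iris, daisy.

13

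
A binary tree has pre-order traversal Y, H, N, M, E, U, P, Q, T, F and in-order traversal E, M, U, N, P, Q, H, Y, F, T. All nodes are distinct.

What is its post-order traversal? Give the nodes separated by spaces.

E U M Q P N H F T Y

The first element of pre-order is the root; it splits in-order into left and right subtrees.
Root Y: left subtree has 7 nodes {E, M, U, N, P, Q, H}, right has 2 {F, T}.
  Root H: left subtree has 6 nodes {E, M, U, N, P, Q}, right has 0 { }.
    Root N: left subtree has 3 nodes {E, M, U}, right has 2 {P, Q}.
      Root M: left subtree has 1 node {E}, right has 1 {U}.
      Root P: left subtree has 0 nodes { }, right has 1 {Q}.
  Root T: left subtree has 1 node {F}, right has 0 { }.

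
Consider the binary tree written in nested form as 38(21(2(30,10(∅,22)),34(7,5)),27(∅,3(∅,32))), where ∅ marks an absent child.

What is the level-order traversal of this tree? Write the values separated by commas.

38, 21, 27, 2, 34, 3, 30, 10, 7, 5, 32, 22

Level-order visits nodes level by level from the root, left to right within each level.
Level 0: 38
Level 1: 21, 27
Level 2: 2, 34, 3
Level 3: 30, 10, 7, 5, 32
Level 4: 22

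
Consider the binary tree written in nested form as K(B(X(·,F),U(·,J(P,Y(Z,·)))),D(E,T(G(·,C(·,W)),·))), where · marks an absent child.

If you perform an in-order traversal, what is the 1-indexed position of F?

In-order visits the left subtree, then the node, then the right subtree.
At K: go left to B.
  At B: go left to X.
    At X: no left child.
    Visit X.
    At X: go right to F.
      F is a leaf — visit F.
  Visit B.
  At B: go right to U.
    At U: no left child.
    Visit U.
    At U: go right to J.
      At J: go left to P.
        P is a leaf — visit P.
      Visit J.
      At J: go right to Y.
        At Y: go left to Z.
          Z is a leaf — visit Z.
        Visit Y.
        At Y: no right child.
Visit K.
At K: go right to D.
  At D: go left to E.
    E is a leaf — visit E.
  Visit D.
  At D: go right to T.
    At T: go left to G.
      At G: no left child.
      Visit G.
      At G: go right to C.
        At C: no left child.
        Visit C.
        At C: go right to W.
          W is a leaf — visit W.
    Visit T.
    At T: no right child.
Full in-order sequence: X, F, B, U, P, J, Z, Y, K, E, D, G, C, W, T.

2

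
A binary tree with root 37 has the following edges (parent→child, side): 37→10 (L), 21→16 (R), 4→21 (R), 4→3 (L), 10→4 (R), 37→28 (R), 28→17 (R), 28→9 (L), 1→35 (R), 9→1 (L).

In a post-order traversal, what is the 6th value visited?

35

Post-order visits the left subtree, then the right subtree, then the node.
At 37: go left to 10.
  At 10: no left child.
  At 10: go right to 4.
    At 4: go left to 3.
      3 is a leaf — visit 3.
    At 4: go right to 21.
      At 21: no left child.
      At 21: go right to 16.
        16 is a leaf — visit 16.
      Visit 21.
    Visit 4.
  Visit 10.
At 37: go right to 28.
  At 28: go left to 9.
    At 9: go left to 1.
      At 1: no left child.
      At 1: go right to 35.
        35 is a leaf — visit 35.
      Visit 1.
    At 9: no right child.
    Visit 9.
  At 28: go right to 17.
    17 is a leaf — visit 17.
  Visit 28.
Visit 37.
Full post-order sequence: 3, 16, 21, 4, 10, 35, 1, 9, 17, 28, 37.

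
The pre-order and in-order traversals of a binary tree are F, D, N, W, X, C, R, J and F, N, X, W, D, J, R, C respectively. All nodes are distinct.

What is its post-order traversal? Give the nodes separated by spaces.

The first element of pre-order is the root; it splits in-order into left and right subtrees.
Root F: left subtree has 0 nodes { }, right has 7 {N, X, W, D, J, R, C}.
  Root D: left subtree has 3 nodes {N, X, W}, right has 3 {J, R, C}.
    Root N: left subtree has 0 nodes { }, right has 2 {X, W}.
      Root W: left subtree has 1 node {X}, right has 0 { }.
    Root C: left subtree has 2 nodes {J, R}, right has 0 { }.
      Root R: left subtree has 1 node {J}, right has 0 { }.

X W N J R C D F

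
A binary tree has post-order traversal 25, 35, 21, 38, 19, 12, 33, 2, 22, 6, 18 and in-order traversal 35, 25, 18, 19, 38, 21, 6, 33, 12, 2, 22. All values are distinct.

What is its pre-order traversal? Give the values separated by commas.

The last element of post-order is the root; it splits in-order into left and right subtrees.
Root 18: left subtree has 2 nodes {35, 25}, right has 8 {19, 38, 21, 6, 33, 12, 2, 22}.
  Root 35: left subtree has 0 nodes { }, right has 1 {25}.
  Root 6: left subtree has 3 nodes {19, 38, 21}, right has 4 {33, 12, 2, 22}.
    Root 19: left subtree has 0 nodes { }, right has 2 {38, 21}.
      Root 38: left subtree has 0 nodes { }, right has 1 {21}.
    Root 22: left subtree has 3 nodes {33, 12, 2}, right has 0 { }.
      Root 2: left subtree has 2 nodes {33, 12}, right has 0 { }.
        Root 33: left subtree has 0 nodes { }, right has 1 {12}.

18, 35, 25, 6, 19, 38, 21, 22, 2, 33, 12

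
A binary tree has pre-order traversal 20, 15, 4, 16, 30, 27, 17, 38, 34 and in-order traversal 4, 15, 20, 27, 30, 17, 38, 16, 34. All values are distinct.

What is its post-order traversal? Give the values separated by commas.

4, 15, 27, 38, 17, 30, 34, 16, 20

The first element of pre-order is the root; it splits in-order into left and right subtrees.
Root 20: left subtree has 2 nodes {4, 15}, right has 6 {27, 30, 17, 38, 16, 34}.
  Root 15: left subtree has 1 node {4}, right has 0 { }.
  Root 16: left subtree has 4 nodes {27, 30, 17, 38}, right has 1 {34}.
    Root 30: left subtree has 1 node {27}, right has 2 {17, 38}.
      Root 17: left subtree has 0 nodes { }, right has 1 {38}.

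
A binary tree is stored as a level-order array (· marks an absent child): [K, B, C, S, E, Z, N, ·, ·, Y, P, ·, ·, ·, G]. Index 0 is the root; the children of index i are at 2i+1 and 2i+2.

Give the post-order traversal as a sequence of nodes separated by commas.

S, Y, P, E, B, Z, G, N, C, K

Post-order visits the left subtree, then the right subtree, then the node.
At K: go left to B.
  At B: go left to S.
    S is a leaf — visit S.
  At B: go right to E.
    At E: go left to Y.
      Y is a leaf — visit Y.
    At E: go right to P.
      P is a leaf — visit P.
    Visit E.
  Visit B.
At K: go right to C.
  At C: go left to Z.
    Z is a leaf — visit Z.
  At C: go right to N.
    At N: no left child.
    At N: go right to G.
      G is a leaf — visit G.
    Visit N.
  Visit C.
Visit K.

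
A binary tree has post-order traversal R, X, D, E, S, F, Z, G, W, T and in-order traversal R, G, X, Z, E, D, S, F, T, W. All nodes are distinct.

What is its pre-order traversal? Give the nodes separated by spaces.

T G R Z X F S E D W

The last element of post-order is the root; it splits in-order into left and right subtrees.
Root T: left subtree has 8 nodes {R, G, X, Z, E, D, S, F}, right has 1 {W}.
  Root G: left subtree has 1 node {R}, right has 6 {X, Z, E, D, S, F}.
    Root Z: left subtree has 1 node {X}, right has 4 {E, D, S, F}.
      Root F: left subtree has 3 nodes {E, D, S}, right has 0 { }.
        Root S: left subtree has 2 nodes {E, D}, right has 0 { }.
          Root E: left subtree has 0 nodes { }, right has 1 {D}.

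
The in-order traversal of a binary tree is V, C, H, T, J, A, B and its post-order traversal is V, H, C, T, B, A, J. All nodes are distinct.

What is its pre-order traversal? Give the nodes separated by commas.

J, T, C, V, H, A, B

The last element of post-order is the root; it splits in-order into left and right subtrees.
Root J: left subtree has 4 nodes {V, C, H, T}, right has 2 {A, B}.
  Root T: left subtree has 3 nodes {V, C, H}, right has 0 { }.
    Root C: left subtree has 1 node {V}, right has 1 {H}.
  Root A: left subtree has 0 nodes { }, right has 1 {B}.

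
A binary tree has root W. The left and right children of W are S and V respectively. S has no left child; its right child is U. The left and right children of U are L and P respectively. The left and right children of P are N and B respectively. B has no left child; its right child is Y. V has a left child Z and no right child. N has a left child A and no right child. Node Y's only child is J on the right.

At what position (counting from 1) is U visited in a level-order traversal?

4

Level-order visits nodes level by level from the root, left to right within each level.
Level 0: W
Level 1: S, V
Level 2: U, Z
Level 3: L, P
Level 4: N, B
Level 5: A, Y
Level 6: J
Full level-order sequence: W, S, V, U, Z, L, P, N, B, A, Y, J.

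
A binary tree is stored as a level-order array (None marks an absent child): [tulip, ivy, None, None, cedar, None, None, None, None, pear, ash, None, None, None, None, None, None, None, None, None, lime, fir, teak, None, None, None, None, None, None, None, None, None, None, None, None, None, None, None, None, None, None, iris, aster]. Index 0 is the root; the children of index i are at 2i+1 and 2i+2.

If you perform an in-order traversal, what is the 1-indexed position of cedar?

6

In-order visits the left subtree, then the node, then the right subtree.
At tulip: go left to ivy.
  At ivy: no left child.
  Visit ivy.
  At ivy: go right to cedar.
    At cedar: go left to pear.
      At pear: no left child.
      Visit pear.
      At pear: go right to lime.
        At lime: go left to iris.
          iris is a leaf — visit iris.
        Visit lime.
        At lime: go right to aster.
          aster is a leaf — visit aster.
    Visit cedar.
    At cedar: go right to ash.
      At ash: go left to fir.
        fir is a leaf — visit fir.
      Visit ash.
      At ash: go right to teak.
        teak is a leaf — visit teak.
Visit tulip.
At tulip: no right child.
Full in-order sequence: ivy, pear, iris, lime, aster, cedar, fir, ash, teak, tulip.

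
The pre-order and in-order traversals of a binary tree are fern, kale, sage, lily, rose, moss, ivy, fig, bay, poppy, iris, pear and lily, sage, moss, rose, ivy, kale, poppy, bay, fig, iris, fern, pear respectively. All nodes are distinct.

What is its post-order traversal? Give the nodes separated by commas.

lily, moss, ivy, rose, sage, poppy, bay, iris, fig, kale, pear, fern

The first element of pre-order is the root; it splits in-order into left and right subtrees.
Root fern: left subtree has 10 nodes {lily, sage, moss, rose, ivy, kale, poppy, bay, fig, iris}, right has 1 {pear}.
  Root kale: left subtree has 5 nodes {lily, sage, moss, rose, ivy}, right has 4 {poppy, bay, fig, iris}.
    Root sage: left subtree has 1 node {lily}, right has 3 {moss, rose, ivy}.
      Root rose: left subtree has 1 node {moss}, right has 1 {ivy}.
    Root fig: left subtree has 2 nodes {poppy, bay}, right has 1 {iris}.
      Root bay: left subtree has 1 node {poppy}, right has 0 { }.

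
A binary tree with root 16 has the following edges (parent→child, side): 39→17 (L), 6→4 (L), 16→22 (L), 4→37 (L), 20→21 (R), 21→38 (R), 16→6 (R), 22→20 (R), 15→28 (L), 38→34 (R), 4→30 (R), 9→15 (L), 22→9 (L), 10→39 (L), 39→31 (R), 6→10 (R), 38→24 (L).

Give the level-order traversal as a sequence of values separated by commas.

16, 22, 6, 9, 20, 4, 10, 15, 21, 37, 30, 39, 28, 38, 17, 31, 24, 34

Level-order visits nodes level by level from the root, left to right within each level.
Level 0: 16
Level 1: 22, 6
Level 2: 9, 20, 4, 10
Level 3: 15, 21, 37, 30, 39
Level 4: 28, 38, 17, 31
Level 5: 24, 34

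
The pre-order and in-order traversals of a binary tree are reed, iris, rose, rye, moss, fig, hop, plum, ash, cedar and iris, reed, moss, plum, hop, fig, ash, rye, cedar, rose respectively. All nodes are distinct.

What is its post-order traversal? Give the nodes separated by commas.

iris, plum, hop, ash, fig, moss, cedar, rye, rose, reed

The first element of pre-order is the root; it splits in-order into left and right subtrees.
Root reed: left subtree has 1 node {iris}, right has 8 {moss, plum, hop, fig, ash, rye, cedar, rose}.
  Root rose: left subtree has 7 nodes {moss, plum, hop, fig, ash, rye, cedar}, right has 0 { }.
    Root rye: left subtree has 5 nodes {moss, plum, hop, fig, ash}, right has 1 {cedar}.
      Root moss: left subtree has 0 nodes { }, right has 4 {plum, hop, fig, ash}.
        Root fig: left subtree has 2 nodes {plum, hop}, right has 1 {ash}.
          Root hop: left subtree has 1 node {plum}, right has 0 { }.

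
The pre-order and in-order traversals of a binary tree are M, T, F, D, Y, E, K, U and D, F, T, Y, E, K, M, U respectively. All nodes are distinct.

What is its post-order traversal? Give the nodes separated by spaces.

The first element of pre-order is the root; it splits in-order into left and right subtrees.
Root M: left subtree has 6 nodes {D, F, T, Y, E, K}, right has 1 {U}.
  Root T: left subtree has 2 nodes {D, F}, right has 3 {Y, E, K}.
    Root F: left subtree has 1 node {D}, right has 0 { }.
    Root Y: left subtree has 0 nodes { }, right has 2 {E, K}.
      Root E: left subtree has 0 nodes { }, right has 1 {K}.

D F K E Y T U M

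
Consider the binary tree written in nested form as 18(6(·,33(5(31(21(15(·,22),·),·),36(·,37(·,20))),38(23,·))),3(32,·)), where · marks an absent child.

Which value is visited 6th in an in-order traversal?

In-order visits the left subtree, then the node, then the right subtree.
At 18: go left to 6.
  At 6: no left child.
  Visit 6.
  At 6: go right to 33.
    At 33: go left to 5.
      At 5: go left to 31.
        At 31: go left to 21.
          At 21: go left to 15.
            At 15: no left child.
            Visit 15.
            At 15: go right to 22.
              22 is a leaf — visit 22.
          Visit 21.
          At 21: no right child.
        Visit 31.
        At 31: no right child.
      Visit 5.
      At 5: go right to 36.
        At 36: no left child.
        Visit 36.
        At 36: go right to 37.
          At 37: no left child.
          Visit 37.
          At 37: go right to 20.
            20 is a leaf — visit 20.
    Visit 33.
    At 33: go right to 38.
      At 38: go left to 23.
        23 is a leaf — visit 23.
      Visit 38.
      At 38: no right child.
Visit 18.
At 18: go right to 3.
  At 3: go left to 32.
    32 is a leaf — visit 32.
  Visit 3.
  At 3: no right child.
Full in-order sequence: 6, 15, 22, 21, 31, 5, 36, 37, 20, 33, 23, 38, 18, 32, 3.

5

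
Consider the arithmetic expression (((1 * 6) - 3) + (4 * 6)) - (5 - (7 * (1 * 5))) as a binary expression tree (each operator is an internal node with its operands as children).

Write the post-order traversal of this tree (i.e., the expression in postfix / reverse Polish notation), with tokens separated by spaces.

Post-order on an expression tree gives postfix notation: for each operator, emit left operand, right operand, then the operator.

1 6 * 3 - 4 6 * + 5 7 1 5 * * - -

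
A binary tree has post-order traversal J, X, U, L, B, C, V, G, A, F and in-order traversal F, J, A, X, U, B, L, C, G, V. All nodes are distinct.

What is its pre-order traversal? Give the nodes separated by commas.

The last element of post-order is the root; it splits in-order into left and right subtrees.
Root F: left subtree has 0 nodes { }, right has 9 {J, A, X, U, B, L, C, G, V}.
  Root A: left subtree has 1 node {J}, right has 7 {X, U, B, L, C, G, V}.
    Root G: left subtree has 5 nodes {X, U, B, L, C}, right has 1 {V}.
      Root C: left subtree has 4 nodes {X, U, B, L}, right has 0 { }.
        Root B: left subtree has 2 nodes {X, U}, right has 1 {L}.
          Root U: left subtree has 1 node {X}, right has 0 { }.

F, A, J, G, C, B, U, X, L, V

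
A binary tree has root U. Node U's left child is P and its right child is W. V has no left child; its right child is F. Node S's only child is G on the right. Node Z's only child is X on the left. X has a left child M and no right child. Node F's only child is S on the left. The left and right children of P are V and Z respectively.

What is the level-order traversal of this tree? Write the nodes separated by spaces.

U P W V Z F X S M G

Level-order visits nodes level by level from the root, left to right within each level.
Level 0: U
Level 1: P, W
Level 2: V, Z
Level 3: F, X
Level 4: S, M
Level 5: G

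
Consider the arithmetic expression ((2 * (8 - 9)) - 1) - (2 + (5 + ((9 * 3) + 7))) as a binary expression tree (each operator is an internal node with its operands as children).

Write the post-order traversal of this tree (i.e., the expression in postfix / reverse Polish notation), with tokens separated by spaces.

2 8 9 - * 1 - 2 5 9 3 * 7 + + + -

Post-order on an expression tree gives postfix notation: for each operator, emit left operand, right operand, then the operator.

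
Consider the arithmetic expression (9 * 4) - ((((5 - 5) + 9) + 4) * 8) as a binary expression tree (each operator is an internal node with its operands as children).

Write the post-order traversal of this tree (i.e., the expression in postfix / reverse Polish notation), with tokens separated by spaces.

Post-order on an expression tree gives postfix notation: for each operator, emit left operand, right operand, then the operator.

9 4 * 5 5 - 9 + 4 + 8 * -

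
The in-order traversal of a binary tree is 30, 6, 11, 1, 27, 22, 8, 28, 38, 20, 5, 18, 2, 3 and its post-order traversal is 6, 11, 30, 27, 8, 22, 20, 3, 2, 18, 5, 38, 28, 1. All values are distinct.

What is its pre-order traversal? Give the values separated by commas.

The last element of post-order is the root; it splits in-order into left and right subtrees.
Root 1: left subtree has 3 nodes {30, 6, 11}, right has 10 {27, 22, 8, 28, 38, 20, 5, 18, 2, 3}.
  Root 30: left subtree has 0 nodes { }, right has 2 {6, 11}.
    Root 11: left subtree has 1 node {6}, right has 0 { }.
  Root 28: left subtree has 3 nodes {27, 22, 8}, right has 6 {38, 20, 5, 18, 2, 3}.
    Root 22: left subtree has 1 node {27}, right has 1 {8}.
    Root 38: left subtree has 0 nodes { }, right has 5 {20, 5, 18, 2, 3}.
      Root 5: left subtree has 1 node {20}, right has 3 {18, 2, 3}.
        Root 18: left subtree has 0 nodes { }, right has 2 {2, 3}.
          Root 2: left subtree has 0 nodes { }, right has 1 {3}.

1, 30, 11, 6, 28, 22, 27, 8, 38, 5, 20, 18, 2, 3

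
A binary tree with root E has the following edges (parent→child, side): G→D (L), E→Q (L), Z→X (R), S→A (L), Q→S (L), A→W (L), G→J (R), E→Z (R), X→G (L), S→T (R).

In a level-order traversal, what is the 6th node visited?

A

Level-order visits nodes level by level from the root, left to right within each level.
Level 0: E
Level 1: Q, Z
Level 2: S, X
Level 3: A, T, G
Level 4: W, D, J
Full level-order sequence: E, Q, Z, S, X, A, T, G, W, D, J.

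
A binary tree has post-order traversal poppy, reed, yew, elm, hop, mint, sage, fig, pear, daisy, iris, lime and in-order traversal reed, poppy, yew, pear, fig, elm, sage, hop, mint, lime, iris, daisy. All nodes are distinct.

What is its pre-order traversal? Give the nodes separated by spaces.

lime pear yew reed poppy fig sage elm mint hop iris daisy

The last element of post-order is the root; it splits in-order into left and right subtrees.
Root lime: left subtree has 9 nodes {reed, poppy, yew, pear, fig, elm, sage, hop, mint}, right has 2 {iris, daisy}.
  Root pear: left subtree has 3 nodes {reed, poppy, yew}, right has 5 {fig, elm, sage, hop, mint}.
    Root yew: left subtree has 2 nodes {reed, poppy}, right has 0 { }.
      Root reed: left subtree has 0 nodes { }, right has 1 {poppy}.
    Root fig: left subtree has 0 nodes { }, right has 4 {elm, sage, hop, mint}.
      Root sage: left subtree has 1 node {elm}, right has 2 {hop, mint}.
        Root mint: left subtree has 1 node {hop}, right has 0 { }.
  Root iris: left subtree has 0 nodes { }, right has 1 {daisy}.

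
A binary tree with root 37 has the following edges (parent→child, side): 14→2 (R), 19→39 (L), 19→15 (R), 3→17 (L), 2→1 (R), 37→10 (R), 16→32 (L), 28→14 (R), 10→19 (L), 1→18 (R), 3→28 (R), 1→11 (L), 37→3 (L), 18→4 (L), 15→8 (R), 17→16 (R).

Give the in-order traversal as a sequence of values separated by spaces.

In-order visits the left subtree, then the node, then the right subtree.
At 37: go left to 3.
  At 3: go left to 17.
    At 17: no left child.
    Visit 17.
    At 17: go right to 16.
      At 16: go left to 32.
        32 is a leaf — visit 32.
      Visit 16.
      At 16: no right child.
  Visit 3.
  At 3: go right to 28.
    At 28: no left child.
    Visit 28.
    At 28: go right to 14.
      At 14: no left child.
      Visit 14.
      At 14: go right to 2.
        At 2: no left child.
        Visit 2.
        At 2: go right to 1.
          At 1: go left to 11.
            11 is a leaf — visit 11.
          Visit 1.
          At 1: go right to 18.
            At 18: go left to 4.
              4 is a leaf — visit 4.
            Visit 18.
            At 18: no right child.
Visit 37.
At 37: go right to 10.
  At 10: go left to 19.
    At 19: go left to 39.
      39 is a leaf — visit 39.
    Visit 19.
    At 19: go right to 15.
      At 15: no left child.
      Visit 15.
      At 15: go right to 8.
        8 is a leaf — visit 8.
  Visit 10.
  At 10: no right child.

17 32 16 3 28 14 2 11 1 4 18 37 39 19 15 8 10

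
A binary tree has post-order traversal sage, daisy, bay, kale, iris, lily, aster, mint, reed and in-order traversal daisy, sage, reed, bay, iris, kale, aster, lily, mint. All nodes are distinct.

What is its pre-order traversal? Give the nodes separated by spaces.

reed daisy sage mint aster iris bay kale lily

The last element of post-order is the root; it splits in-order into left and right subtrees.
Root reed: left subtree has 2 nodes {daisy, sage}, right has 6 {bay, iris, kale, aster, lily, mint}.
  Root daisy: left subtree has 0 nodes { }, right has 1 {sage}.
  Root mint: left subtree has 5 nodes {bay, iris, kale, aster, lily}, right has 0 { }.
    Root aster: left subtree has 3 nodes {bay, iris, kale}, right has 1 {lily}.
      Root iris: left subtree has 1 node {bay}, right has 1 {kale}.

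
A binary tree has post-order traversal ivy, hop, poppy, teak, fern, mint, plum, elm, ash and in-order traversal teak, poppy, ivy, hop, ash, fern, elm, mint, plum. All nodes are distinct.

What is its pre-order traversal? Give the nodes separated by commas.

ash, teak, poppy, hop, ivy, elm, fern, plum, mint

The last element of post-order is the root; it splits in-order into left and right subtrees.
Root ash: left subtree has 4 nodes {teak, poppy, ivy, hop}, right has 4 {fern, elm, mint, plum}.
  Root teak: left subtree has 0 nodes { }, right has 3 {poppy, ivy, hop}.
    Root poppy: left subtree has 0 nodes { }, right has 2 {ivy, hop}.
      Root hop: left subtree has 1 node {ivy}, right has 0 { }.
  Root elm: left subtree has 1 node {fern}, right has 2 {mint, plum}.
    Root plum: left subtree has 1 node {mint}, right has 0 { }.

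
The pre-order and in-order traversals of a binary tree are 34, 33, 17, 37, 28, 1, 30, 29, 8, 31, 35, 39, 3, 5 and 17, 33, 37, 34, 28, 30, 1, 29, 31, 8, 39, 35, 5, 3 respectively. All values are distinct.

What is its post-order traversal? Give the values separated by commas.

17, 37, 33, 30, 31, 39, 5, 3, 35, 8, 29, 1, 28, 34

The first element of pre-order is the root; it splits in-order into left and right subtrees.
Root 34: left subtree has 3 nodes {17, 33, 37}, right has 10 {28, 30, 1, 29, 31, 8, 39, 35, 5, 3}.
  Root 33: left subtree has 1 node {17}, right has 1 {37}.
  Root 28: left subtree has 0 nodes { }, right has 9 {30, 1, 29, 31, 8, 39, 35, 5, 3}.
    Root 1: left subtree has 1 node {30}, right has 7 {29, 31, 8, 39, 35, 5, 3}.
      Root 29: left subtree has 0 nodes { }, right has 6 {31, 8, 39, 35, 5, 3}.
        Root 8: left subtree has 1 node {31}, right has 4 {39, 35, 5, 3}.
          Root 35: left subtree has 1 node {39}, right has 2 {5, 3}.
            Root 3: left subtree has 1 node {5}, right has 0 { }.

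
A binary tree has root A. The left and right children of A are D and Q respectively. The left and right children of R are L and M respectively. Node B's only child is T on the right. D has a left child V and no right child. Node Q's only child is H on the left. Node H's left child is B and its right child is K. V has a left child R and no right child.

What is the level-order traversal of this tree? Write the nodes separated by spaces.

A D Q V H R B K L M T

Level-order visits nodes level by level from the root, left to right within each level.
Level 0: A
Level 1: D, Q
Level 2: V, H
Level 3: R, B, K
Level 4: L, M, T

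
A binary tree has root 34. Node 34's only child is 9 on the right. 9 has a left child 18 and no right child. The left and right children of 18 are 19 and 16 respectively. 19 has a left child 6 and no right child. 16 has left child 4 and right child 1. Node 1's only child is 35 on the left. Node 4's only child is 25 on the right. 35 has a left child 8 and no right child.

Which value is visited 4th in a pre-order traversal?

Pre-order visits the node, then its left subtree, then its right subtree.
Visit 34.
At 34: no left child.
At 34: go right to 9.
  Visit 9.
  At 9: go left to 18.
    Visit 18.
    At 18: go left to 19.
      Visit 19.
      At 19: go left to 6.
        6 is a leaf — visit 6.
      At 19: no right child.
    At 18: go right to 16.
      Visit 16.
      At 16: go left to 4.
        Visit 4.
        At 4: no left child.
        At 4: go right to 25.
          25 is a leaf — visit 25.
      At 16: go right to 1.
        Visit 1.
        At 1: go left to 35.
          Visit 35.
          At 35: go left to 8.
            8 is a leaf — visit 8.
          At 35: no right child.
        At 1: no right child.
  At 9: no right child.
Full pre-order sequence: 34, 9, 18, 19, 6, 16, 4, 25, 1, 35, 8.

19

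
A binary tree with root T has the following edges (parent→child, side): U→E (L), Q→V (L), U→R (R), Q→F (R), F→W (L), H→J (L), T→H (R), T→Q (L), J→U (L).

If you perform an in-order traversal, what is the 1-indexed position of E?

6

In-order visits the left subtree, then the node, then the right subtree.
At T: go left to Q.
  At Q: go left to V.
    V is a leaf — visit V.
  Visit Q.
  At Q: go right to F.
    At F: go left to W.
      W is a leaf — visit W.
    Visit F.
    At F: no right child.
Visit T.
At T: go right to H.
  At H: go left to J.
    At J: go left to U.
      At U: go left to E.
        E is a leaf — visit E.
      Visit U.
      At U: go right to R.
        R is a leaf — visit R.
    Visit J.
    At J: no right child.
  Visit H.
  At H: no right child.
Full in-order sequence: V, Q, W, F, T, E, U, R, J, H.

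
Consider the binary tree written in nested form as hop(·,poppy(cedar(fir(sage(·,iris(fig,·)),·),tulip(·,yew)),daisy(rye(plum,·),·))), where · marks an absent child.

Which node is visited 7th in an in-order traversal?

In-order visits the left subtree, then the node, then the right subtree.
At hop: no left child.
Visit hop.
At hop: go right to poppy.
  At poppy: go left to cedar.
    At cedar: go left to fir.
      At fir: go left to sage.
        At sage: no left child.
        Visit sage.
        At sage: go right to iris.
          At iris: go left to fig.
            fig is a leaf — visit fig.
          Visit iris.
          At iris: no right child.
      Visit fir.
      At fir: no right child.
    Visit cedar.
    At cedar: go right to tulip.
      At tulip: no left child.
      Visit tulip.
      At tulip: go right to yew.
        yew is a leaf — visit yew.
  Visit poppy.
  At poppy: go right to daisy.
    At daisy: go left to rye.
      At rye: go left to plum.
        plum is a leaf — visit plum.
      Visit rye.
      At rye: no right child.
    Visit daisy.
    At daisy: no right child.
Full in-order sequence: hop, sage, fig, iris, fir, cedar, tulip, yew, poppy, plum, rye, daisy.

tulip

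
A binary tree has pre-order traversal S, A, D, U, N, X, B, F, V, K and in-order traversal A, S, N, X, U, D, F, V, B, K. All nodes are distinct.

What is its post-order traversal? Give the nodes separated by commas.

A, X, N, U, V, F, K, B, D, S

The first element of pre-order is the root; it splits in-order into left and right subtrees.
Root S: left subtree has 1 node {A}, right has 8 {N, X, U, D, F, V, B, K}.
  Root D: left subtree has 3 nodes {N, X, U}, right has 4 {F, V, B, K}.
    Root U: left subtree has 2 nodes {N, X}, right has 0 { }.
      Root N: left subtree has 0 nodes { }, right has 1 {X}.
    Root B: left subtree has 2 nodes {F, V}, right has 1 {K}.
      Root F: left subtree has 0 nodes { }, right has 1 {V}.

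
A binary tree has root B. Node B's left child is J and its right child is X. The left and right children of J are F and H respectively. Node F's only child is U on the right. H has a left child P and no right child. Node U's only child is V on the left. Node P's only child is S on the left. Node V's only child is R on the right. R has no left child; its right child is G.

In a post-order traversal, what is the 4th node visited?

Post-order visits the left subtree, then the right subtree, then the node.
At B: go left to J.
  At J: go left to F.
    At F: no left child.
    At F: go right to U.
      At U: go left to V.
        At V: no left child.
        At V: go right to R.
          At R: no left child.
          At R: go right to G.
            G is a leaf — visit G.
          Visit R.
        Visit V.
      At U: no right child.
      Visit U.
    Visit F.
  At J: go right to H.
    At H: go left to P.
      At P: go left to S.
        S is a leaf — visit S.
      At P: no right child.
      Visit P.
    At H: no right child.
    Visit H.
  Visit J.
At B: go right to X.
  X is a leaf — visit X.
Visit B.
Full post-order sequence: G, R, V, U, F, S, P, H, J, X, B.

U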